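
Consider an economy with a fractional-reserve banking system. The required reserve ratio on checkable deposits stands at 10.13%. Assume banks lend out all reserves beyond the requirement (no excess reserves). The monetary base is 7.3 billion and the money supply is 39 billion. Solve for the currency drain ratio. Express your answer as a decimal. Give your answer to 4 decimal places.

Using m = M/MB = 39/7.3 ≈ 5.342466. From m = (1 + c)/(c + rr + e), rearranging gives 1 + c = m·(c + rr + e), so c·(1 − m) = m·(rr + e) − 1.
Hence c = [m·(rr + e) − 1]/(1 − m) = [5.342466 × (0.1013 + 0) − 1] / (1 − 5.342466) ≈ 0.105656.

0.1057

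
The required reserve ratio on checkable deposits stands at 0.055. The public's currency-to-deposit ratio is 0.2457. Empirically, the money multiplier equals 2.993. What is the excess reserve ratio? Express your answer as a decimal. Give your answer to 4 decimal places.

Using m = 2.993. Since m = (1 + c)/(c + rr + e), the denominator satisfies c + rr + e = (1 + c)/m = (1 + 0.2457) / 2.993 ≈ 0.416204.
With c = 0.2457 and rr = 0.055, the excess reserve ratio is 0.416204 − 0.2457 − 0.055 = 0.115504.

0.1155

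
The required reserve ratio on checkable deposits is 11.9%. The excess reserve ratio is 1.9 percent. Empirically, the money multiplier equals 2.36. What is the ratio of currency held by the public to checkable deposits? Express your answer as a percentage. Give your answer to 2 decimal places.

Using m = 2.36. From m = (1 + c)/(c + rr + e), rearranging gives 1 + c = m·(c + rr + e), so c·(1 − m) = m·(rr + e) − 1.
Hence c = [m·(rr + e) − 1]/(1 − m) = [2.36 × (0.119 + 0.019) − 1] / (1 − 2.36) ≈ 0.495824.

49.58%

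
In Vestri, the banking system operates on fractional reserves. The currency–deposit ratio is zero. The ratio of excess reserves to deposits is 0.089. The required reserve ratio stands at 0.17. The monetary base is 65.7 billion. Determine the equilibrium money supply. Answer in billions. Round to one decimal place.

253.7 billion

The money multiplier is m = 1 / (rr + e) = 1 / (0.17 + 0.089) ≈ 3.8610.
So M = m × MB = 3.8610 × 65.7 = 253.6677 billion.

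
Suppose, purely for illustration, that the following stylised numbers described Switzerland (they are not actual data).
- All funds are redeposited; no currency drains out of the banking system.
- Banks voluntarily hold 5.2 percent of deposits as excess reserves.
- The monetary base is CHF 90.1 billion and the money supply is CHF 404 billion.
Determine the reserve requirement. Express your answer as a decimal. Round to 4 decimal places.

Using m = M/MB = 404/90.1 ≈ 4.483907. Since m = (1 + c)/(c + rr + e), the denominator satisfies c + rr + e = (1 + c)/m = (1 + 0) / 4.483907 ≈ 0.223020.
With c = 0 and e = 0.052, the reserve requirement is 0.223020 − 0 − 0.052 = 0.17102.

0.1710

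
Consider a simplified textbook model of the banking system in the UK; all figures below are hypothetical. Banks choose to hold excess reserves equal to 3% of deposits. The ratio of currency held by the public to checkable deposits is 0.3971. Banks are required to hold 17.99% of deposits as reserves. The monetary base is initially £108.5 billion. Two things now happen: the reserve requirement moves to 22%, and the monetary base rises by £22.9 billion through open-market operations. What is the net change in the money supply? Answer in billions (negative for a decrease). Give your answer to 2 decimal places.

£33.97 billion

Before: m₁ = (1 + 0.3971) / (0.1799 + 0.03 + 0.3971) ≈ 2.301647, MB₁ = 108.5, so M₁ = 2.301647 × 108.5 ≈ 249.7287 billion.
After: m₂ = (1 + 0.3971) / (0.22 + 0.03 + 0.3971) ≈ 2.159017, MB₂ = 108.5 + 22.9 = 131.4, so M₂ = 2.159017 × 131.4 ≈ 283.6948 billion.
ΔM = M₂ − M₁ = 283.6948 − 249.7287 = 33.9661 billion.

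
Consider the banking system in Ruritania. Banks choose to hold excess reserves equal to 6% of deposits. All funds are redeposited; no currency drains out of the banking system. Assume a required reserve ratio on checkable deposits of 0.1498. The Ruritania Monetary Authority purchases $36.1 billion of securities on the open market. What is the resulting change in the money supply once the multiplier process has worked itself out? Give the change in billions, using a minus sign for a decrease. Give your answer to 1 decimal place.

The money multiplier is m = 1 / (rr + e) = 1 / (0.1498 + 0.06) ≈ 4.7664.
The purchase adds 36.1 billion of base, so ΔM = m × ΔMB = 4.7664 × (+36.1) ≈ 172.067 billion.

$172.1 billion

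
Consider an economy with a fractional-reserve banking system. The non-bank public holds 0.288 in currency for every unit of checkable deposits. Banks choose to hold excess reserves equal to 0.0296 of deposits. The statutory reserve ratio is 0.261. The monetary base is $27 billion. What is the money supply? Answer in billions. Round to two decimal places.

The money multiplier is m = (1 + c) / (rr + e + c) = (1 + 0.288) / (0.261 + 0.0296 + 0.288) ≈ 2.22606.
So M = m × MB = 2.22606 × 27 ≈ 60.1036 billion.

$60.10 billion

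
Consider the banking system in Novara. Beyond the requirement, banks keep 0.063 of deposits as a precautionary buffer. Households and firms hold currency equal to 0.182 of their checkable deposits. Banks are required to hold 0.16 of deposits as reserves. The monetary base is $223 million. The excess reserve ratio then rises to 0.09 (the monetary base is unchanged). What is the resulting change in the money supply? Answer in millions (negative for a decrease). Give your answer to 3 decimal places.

Initially m₁ = (1 + 0.182) / (0.16 + 0.063 + 0.182) ≈ 2.9185185, so M₁ = 2.9185185 × 223 ≈ 650.8296 million.
After the change m₂ = (1 + 0.182) / (0.16 + 0.09 + 0.182) ≈ 2.7361111, so M₂ = 2.7361111 × 223 ≈ 610.1528 million.
ΔM = M₂ − M₁ = 610.1528 − 650.8296 = -40.6768 million.

-40.677 million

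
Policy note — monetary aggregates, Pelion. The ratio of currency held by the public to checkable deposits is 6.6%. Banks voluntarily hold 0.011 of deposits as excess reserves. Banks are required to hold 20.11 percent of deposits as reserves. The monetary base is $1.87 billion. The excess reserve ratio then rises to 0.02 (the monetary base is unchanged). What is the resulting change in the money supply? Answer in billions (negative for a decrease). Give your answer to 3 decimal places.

-0.225 billion

Initially m₁ = (1 + 0.066) / (0.2011 + 0.011 + 0.066) ≈ 3.83315, so M₁ = 3.83315 × 1.87 ≈ 7.168 billion.
After the change m₂ = (1 + 0.066) / (0.2011 + 0.02 + 0.066) ≈ 3.71299, so M₂ = 3.71299 × 1.87 ≈ 6.9433 billion.
ΔM = M₂ − M₁ = 6.9433 − 7.168 = -0.2247 billion.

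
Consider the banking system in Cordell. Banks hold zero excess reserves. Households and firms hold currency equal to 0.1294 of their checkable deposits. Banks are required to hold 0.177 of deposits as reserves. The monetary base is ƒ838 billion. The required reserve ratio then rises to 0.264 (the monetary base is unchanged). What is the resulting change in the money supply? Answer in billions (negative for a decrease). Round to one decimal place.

Initially m₁ = (1 + 0.1294) / (0.177 + 0.1294) ≈ 3.68603, so M₁ = 3.68603 × 838 ≈ 3088.8931 billion.
After the change m₂ = (1 + 0.1294) / (0.264 + 0.1294) ≈ 2.87087, so M₂ = 2.87087 × 838 ≈ 2405.7891 billion.
ΔM = M₂ − M₁ = 2405.7891 − 3088.8931 = -683.104 billion.

-683.1 billion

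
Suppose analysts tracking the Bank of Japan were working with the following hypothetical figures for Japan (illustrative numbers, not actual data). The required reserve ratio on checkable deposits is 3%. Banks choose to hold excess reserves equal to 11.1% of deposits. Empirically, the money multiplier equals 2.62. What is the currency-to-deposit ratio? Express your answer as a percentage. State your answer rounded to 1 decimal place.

Using m = 2.62. From m = (1 + c)/(c + rr + e), rearranging gives 1 + c = m·(c + rr + e), so c·(1 − m) = m·(rr + e) − 1.
Hence c = [m·(rr + e) − 1]/(1 − m) = [2.62 × (0.03 + 0.111) − 1] / (1 − 2.62) ≈ 0.389247.

38.9%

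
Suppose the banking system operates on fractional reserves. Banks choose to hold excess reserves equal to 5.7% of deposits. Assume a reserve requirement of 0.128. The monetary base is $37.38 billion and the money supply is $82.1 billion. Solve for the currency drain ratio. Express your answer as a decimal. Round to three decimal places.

Using m = M/MB = 82.1/37.38 ≈ 2.196362. From m = (1 + c)/(c + rr + e), rearranging gives 1 + c = m·(c + rr + e), so c·(1 − m) = m·(rr + e) − 1.
Hence c = [m·(rr + e) − 1]/(1 − m) = [2.196362 × (0.128 + 0.057) − 1] / (1 − 2.196362) ≈ 0.496232.

0.496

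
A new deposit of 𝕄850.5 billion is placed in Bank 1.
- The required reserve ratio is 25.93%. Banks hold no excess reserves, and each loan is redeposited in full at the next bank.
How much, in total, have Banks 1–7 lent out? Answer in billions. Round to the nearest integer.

Bank i lends (1 − rr)^i of the original deposit: Bank 1 lends 850.5·0.7407 ≈ 629.9654, Bank 2 lends 850.5·0.7407² ≈ 466.6153, and so on.
Summing a geometric series: total = 850.5·[0.7407·(1 − 0.7407^7) / (1 − 0.7407)] ≈ 2132.3107 billion.

𝕄2132 billion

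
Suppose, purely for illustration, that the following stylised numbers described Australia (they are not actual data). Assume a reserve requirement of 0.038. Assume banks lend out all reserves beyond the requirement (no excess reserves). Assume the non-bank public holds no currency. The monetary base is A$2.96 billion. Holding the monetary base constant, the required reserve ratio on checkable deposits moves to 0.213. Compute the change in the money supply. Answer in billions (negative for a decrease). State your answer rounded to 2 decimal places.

-64.00 billion

Initially m₁ = 1 / (0.038) ≈ 26.3158, so M₁ = 26.3158 × 2.96 ≈ 77.8948 billion.
After the change m₂ = 1 / (0.213) ≈ 4.6948, so M₂ = 4.6948 × 2.96 ≈ 13.8966 billion.
ΔM = M₂ − M₁ = 13.8966 − 77.8948 = -63.9982 billion.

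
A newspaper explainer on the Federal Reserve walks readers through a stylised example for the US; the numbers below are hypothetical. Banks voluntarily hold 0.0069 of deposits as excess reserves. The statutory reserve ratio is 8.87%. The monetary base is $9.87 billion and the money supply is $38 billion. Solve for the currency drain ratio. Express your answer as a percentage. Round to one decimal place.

22.2%

Using m = M/MB = 38/9.87 ≈ 3.850051. From m = (1 + c)/(c + rr + e), rearranging gives 1 + c = m·(c + rr + e), so c·(1 − m) = m·(rr + e) − 1.
Hence c = [m·(rr + e) − 1]/(1 − m) = [3.850051 × (0.0887 + 0.0069) − 1] / (1 − 3.850051) ≈ 0.221728.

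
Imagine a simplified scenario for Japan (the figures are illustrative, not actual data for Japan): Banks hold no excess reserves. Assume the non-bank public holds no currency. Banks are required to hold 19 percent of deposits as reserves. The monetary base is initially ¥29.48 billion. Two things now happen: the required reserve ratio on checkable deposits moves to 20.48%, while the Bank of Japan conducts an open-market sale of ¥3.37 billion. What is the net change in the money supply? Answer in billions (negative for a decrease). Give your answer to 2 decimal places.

Before: m₁ = 1 / (0.19) ≈ 5.26316, MB₁ = 29.48, so M₁ = 5.26316 × 29.48 ≈ 155.158 billion.
After: m₂ = 1 / (0.2048) ≈ 4.88281, MB₂ = 29.48 − 3.37 = 26.11, so M₂ = 4.88281 × 26.11 ≈ 127.4902 billion.
ΔM = M₂ − M₁ = 127.4902 − 155.158 = -27.6678 billion.

-27.67 billion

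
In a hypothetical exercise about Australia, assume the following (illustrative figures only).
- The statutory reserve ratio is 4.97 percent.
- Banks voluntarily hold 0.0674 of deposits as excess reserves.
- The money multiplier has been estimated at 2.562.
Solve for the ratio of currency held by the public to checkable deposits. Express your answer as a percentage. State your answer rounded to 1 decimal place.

Using m = 2.562. From m = (1 + c)/(c + rr + e), rearranging gives 1 + c = m·(c + rr + e), so c·(1 − m) = m·(rr + e) − 1.
Hence c = [m·(rr + e) − 1]/(1 − m) = [2.562 × (0.0497 + 0.0674) − 1] / (1 − 2.562) ≈ 0.448137.

44.8%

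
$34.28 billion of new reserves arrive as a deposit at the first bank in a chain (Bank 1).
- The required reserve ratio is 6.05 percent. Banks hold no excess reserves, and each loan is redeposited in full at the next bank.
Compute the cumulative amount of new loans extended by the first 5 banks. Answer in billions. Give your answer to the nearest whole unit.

Bank i lends (1 − rr)^i of the original deposit: Bank 1 lends 34.28·0.9395 ≈ 32.2061, Bank 2 lends 34.28·0.9395² ≈ 30.2576, and so on.
Summing a geometric series: total = 34.28·[0.9395·(1 − 0.9395^5) / (1 − 0.9395)] ≈ 142.6892 billion.

$143 billion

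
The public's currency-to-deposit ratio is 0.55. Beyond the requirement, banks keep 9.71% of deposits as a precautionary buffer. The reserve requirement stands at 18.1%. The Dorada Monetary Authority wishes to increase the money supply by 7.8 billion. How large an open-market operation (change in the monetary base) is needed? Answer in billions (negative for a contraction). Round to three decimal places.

The money multiplier is m = (1 + c) / (rr + e + c) = (1 + 0.55) / (0.181 + 0.0971 + 0.55) ≈ 1.87175.
ΔMB = ΔM / m = (+7.8) / 1.87175 ≈ 4.1672 billion.

4.167 billion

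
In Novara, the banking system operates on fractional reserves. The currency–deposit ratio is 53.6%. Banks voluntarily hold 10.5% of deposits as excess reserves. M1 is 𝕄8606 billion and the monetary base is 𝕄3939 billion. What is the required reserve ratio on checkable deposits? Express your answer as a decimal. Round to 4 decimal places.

Using m = M/MB = 8606/3939 ≈ 2.184818. Since m = (1 + c)/(c + rr + e), the denominator satisfies c + rr + e = (1 + c)/m = (1 + 0.536) / 2.184818 ≈ 0.703033.
With c = 0.536 and e = 0.105, the required reserve ratio on checkable deposits is 0.703033 − 0.536 − 0.105 = 0.062033.

0.0620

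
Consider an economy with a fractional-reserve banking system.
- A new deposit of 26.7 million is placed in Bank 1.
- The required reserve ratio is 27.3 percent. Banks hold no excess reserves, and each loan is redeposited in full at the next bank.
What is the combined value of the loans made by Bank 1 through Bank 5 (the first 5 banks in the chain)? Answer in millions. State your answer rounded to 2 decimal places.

Bank i lends (1 − rr)^i of the original deposit: Bank 1 lends 26.7·0.7270 = 19.4109, Bank 2 lends 26.7·0.7270² ≈ 14.1117, and so on.
Summing a geometric series: total = 26.7·[0.7270·(1 − 0.7270^5) / (1 − 0.7270)] ≈ 56.6626 million.

56.66 million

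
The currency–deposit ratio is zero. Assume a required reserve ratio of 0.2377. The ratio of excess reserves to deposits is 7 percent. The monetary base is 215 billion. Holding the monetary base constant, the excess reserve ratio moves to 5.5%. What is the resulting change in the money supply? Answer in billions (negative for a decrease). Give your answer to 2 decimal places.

35.81 billion

Initially m₁ = 1 / (0.2377 + 0.07) ≈ 3.249919, so M₁ = 3.249919 × 215 ≈ 698.7326 billion.
After the change m₂ = 1 / (0.2377 + 0.055) ≈ 3.416467, so M₂ = 3.416467 × 215 ≈ 734.5404 billion.
ΔM = M₂ − M₁ = 734.5404 − 698.7326 = 35.8078 billion.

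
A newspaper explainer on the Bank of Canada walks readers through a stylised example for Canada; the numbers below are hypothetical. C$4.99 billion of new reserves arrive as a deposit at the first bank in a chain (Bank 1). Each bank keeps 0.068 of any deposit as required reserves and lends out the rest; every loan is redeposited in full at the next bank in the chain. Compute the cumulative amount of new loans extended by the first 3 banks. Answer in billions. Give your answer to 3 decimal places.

C$13.025 billion

Bank i lends (1 − rr)^i of the original deposit: Bank 1 lends 4.99·0.9320 ≈ 4.6507, Bank 2 lends 4.99·0.9320² ≈ 4.3344, and so on.
Summing a geometric series: total = 4.99·[0.9320·(1 − 0.9320^3) / (1 − 0.9320)] ≈ 13.0248 billion.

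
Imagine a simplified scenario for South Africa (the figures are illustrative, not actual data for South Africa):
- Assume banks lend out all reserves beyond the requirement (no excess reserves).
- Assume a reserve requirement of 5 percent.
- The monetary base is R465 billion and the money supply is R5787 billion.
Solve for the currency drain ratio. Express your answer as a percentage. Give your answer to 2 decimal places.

3.30%

Using m = M/MB = 5787/465 ≈ 12.445161. From m = (1 + c)/(c + rr + e), rearranging gives 1 + c = m·(c + rr + e), so c·(1 − m) = m·(rr + e) − 1.
Hence c = [m·(rr + e) − 1]/(1 − m) = [12.445161 × (0.05 + 0) − 1] / (1 − 12.445161) ≈ 0.033005.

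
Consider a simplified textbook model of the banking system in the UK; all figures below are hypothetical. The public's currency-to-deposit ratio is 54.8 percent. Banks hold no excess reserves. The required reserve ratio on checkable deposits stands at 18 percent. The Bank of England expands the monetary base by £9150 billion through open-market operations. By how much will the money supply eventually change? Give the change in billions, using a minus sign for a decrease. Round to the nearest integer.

The money multiplier is m = (1 + c) / (rr + c) = (1 + 0.548) / (0.18 + 0.548) ≈ 2.12637.
The purchase adds 9150 billion of base, so ΔM = m × ΔMB = 2.12637 × (+9150) = 19456.2855 billion.

£19456 billion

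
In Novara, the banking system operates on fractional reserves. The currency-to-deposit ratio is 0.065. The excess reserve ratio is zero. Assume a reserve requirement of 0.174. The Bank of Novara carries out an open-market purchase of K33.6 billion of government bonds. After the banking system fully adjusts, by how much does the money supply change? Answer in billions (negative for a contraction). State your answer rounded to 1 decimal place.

K149.7 billion

The money multiplier is m = (1 + c) / (rr + c) = (1 + 0.065) / (0.174 + 0.065) ≈ 4.4561.
The purchase adds 33.6 billion of base, so ΔM = m × ΔMB = 4.4561 × (+33.6) ≈ 149.725 billion.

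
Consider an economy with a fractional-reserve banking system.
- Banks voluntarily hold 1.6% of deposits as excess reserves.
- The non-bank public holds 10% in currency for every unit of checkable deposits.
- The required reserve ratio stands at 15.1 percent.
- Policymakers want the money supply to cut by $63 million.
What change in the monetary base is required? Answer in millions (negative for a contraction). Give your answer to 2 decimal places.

The money multiplier is m = (1 + c) / (rr + e + c) = (1 + 0.1) / (0.151 + 0.016 + 0.1) ≈ 4.11985.
ΔMB = ΔM / m = (−63) / 4.11985 ≈ -15.2918 million.

-15.29 million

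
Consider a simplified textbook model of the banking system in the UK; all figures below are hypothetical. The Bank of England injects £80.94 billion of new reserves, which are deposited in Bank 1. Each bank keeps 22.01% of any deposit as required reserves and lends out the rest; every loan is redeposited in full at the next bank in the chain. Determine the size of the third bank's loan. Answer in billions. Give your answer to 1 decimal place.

Each bank lends a fraction (1 − rr) = 0.7799 of the deposit it receives, so Bank 3 receives 80.94·0.7799^2 and lends 80.94·0.7799^3 ≈ 38.3955 billion.

£38.4 billion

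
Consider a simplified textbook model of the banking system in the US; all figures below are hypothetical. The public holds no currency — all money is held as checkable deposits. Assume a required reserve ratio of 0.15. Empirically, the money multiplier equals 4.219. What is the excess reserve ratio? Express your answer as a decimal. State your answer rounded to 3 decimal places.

Using m = 4.219. Since m = (1 + c)/(c + rr + e), the denominator satisfies c + rr + e = (1 + c)/m = (1 + 0) / 4.219 ≈ 0.237023.
With c = 0 and rr = 0.15, the excess reserve ratio is 0.237023 − 0 − 0.15 = 0.087023.

0.087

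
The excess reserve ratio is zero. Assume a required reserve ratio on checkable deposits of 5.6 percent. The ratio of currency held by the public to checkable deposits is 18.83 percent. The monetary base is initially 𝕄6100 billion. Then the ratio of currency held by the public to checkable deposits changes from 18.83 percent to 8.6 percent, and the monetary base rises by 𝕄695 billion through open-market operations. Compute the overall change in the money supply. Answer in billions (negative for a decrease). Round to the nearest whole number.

Before: m₁ = (1 + 0.1883) / (0.056 + 0.1883) ≈ 4.86410, MB₁ = 6100, so M₁ = 4.86410 × 6100 = 29671.01 billion.
After: m₂ = (1 + 0.086) / (0.056 + 0.086) ≈ 7.64789, MB₂ = 6100 + 695 = 6795, so M₂ = 7.64789 × 6795 ≈ 51967.4126 billion.
ΔM = M₂ − M₁ = 51967.4126 − 29671.01 = 22296.4026 billion.

𝕄22296 billion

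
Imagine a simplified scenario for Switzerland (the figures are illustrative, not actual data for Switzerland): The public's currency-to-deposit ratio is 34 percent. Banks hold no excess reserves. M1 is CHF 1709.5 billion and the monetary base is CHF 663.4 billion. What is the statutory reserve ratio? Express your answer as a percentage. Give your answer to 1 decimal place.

18.0%

Using m = M/MB = 1709.5/663.4 ≈ 2.576877. Since m = (1 + c)/(c + rr + e), the denominator satisfies c + rr + e = (1 + c)/m = (1 + 0.34) / 2.576877 ≈ 0.520009.
With c = 0.34 and e = 0, the statutory reserve ratio is 0.520009 − 0.34 − 0 = 0.180009.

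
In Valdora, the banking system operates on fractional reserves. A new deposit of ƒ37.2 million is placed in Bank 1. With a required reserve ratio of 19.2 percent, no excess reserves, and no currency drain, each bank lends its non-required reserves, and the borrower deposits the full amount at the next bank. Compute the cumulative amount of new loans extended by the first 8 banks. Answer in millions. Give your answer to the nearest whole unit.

ƒ128 million

Bank i lends (1 − rr)^i of the original deposit: Bank 1 lends 37.2·0.8080 = 30.0576, Bank 2 lends 37.2·0.8080² ≈ 24.2865, and so on.
Summing a geometric series: total = 37.2·[0.8080·(1 − 0.8080^8) / (1 − 0.8080)] ≈ 128.1091 million.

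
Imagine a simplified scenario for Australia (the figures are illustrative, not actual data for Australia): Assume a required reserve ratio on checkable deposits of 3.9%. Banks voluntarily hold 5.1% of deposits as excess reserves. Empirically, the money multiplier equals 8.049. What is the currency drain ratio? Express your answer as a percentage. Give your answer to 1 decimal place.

3.9%

Using m = 8.049. From m = (1 + c)/(c + rr + e), rearranging gives 1 + c = m·(c + rr + e), so c·(1 − m) = m·(rr + e) − 1.
Hence c = [m·(rr + e) − 1]/(1 − m) = [8.049 × (0.039 + 0.051) − 1] / (1 − 8.049) ≈ 0.039096.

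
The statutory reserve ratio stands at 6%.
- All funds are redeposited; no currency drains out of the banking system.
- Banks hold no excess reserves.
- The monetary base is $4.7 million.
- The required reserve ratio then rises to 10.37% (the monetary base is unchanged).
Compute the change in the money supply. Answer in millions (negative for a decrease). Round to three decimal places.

-33.010 million

Initially m₁ = 1 / (0.06) ≈ 16.66667, so M₁ = 16.66667 × 4.7 ≈ 78.3333 million.
After the change m₂ = 1 / (0.1037) ≈ 9.64320, so M₂ = 9.64320 × 4.7 ≈ 45.323 million.
ΔM = M₂ − M₁ = 45.323 − 78.3333 = -33.0103 million.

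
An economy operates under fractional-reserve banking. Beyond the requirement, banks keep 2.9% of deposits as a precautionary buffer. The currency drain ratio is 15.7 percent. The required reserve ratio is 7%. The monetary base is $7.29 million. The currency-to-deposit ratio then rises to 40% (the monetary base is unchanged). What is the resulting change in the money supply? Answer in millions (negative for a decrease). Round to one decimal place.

-12.5 million

Initially m₁ = (1 + 0.157) / (0.07 + 0.029 + 0.157) ≈ 4.5195, so M₁ = 4.5195 × 7.29 ≈ 32.9472 million.
After the change m₂ = (1 + 0.4) / (0.07 + 0.029 + 0.4) ≈ 2.8056, so M₂ = 2.8056 × 7.29 ≈ 20.4528 million.
ΔM = M₂ − M₁ = 20.4528 − 32.9472 = -12.4944 million.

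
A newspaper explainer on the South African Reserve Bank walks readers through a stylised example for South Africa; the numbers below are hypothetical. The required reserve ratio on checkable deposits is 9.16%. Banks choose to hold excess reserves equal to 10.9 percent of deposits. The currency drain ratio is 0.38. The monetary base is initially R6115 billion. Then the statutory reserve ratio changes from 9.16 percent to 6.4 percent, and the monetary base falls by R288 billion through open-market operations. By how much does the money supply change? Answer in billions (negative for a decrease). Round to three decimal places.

R6.710 billion

Before: m₁ = (1 + 0.38) / (0.0916 + 0.109 + 0.38) ≈ 2.3768515, MB₁ = 6115, so M₁ = 2.3768515 × 6115 ≈ 14534.4469 billion.
After: m₂ = (1 + 0.38) / (0.064 + 0.109 + 0.38) ≈ 2.4954792, MB₂ = 6115 − 288 = 5827, so M₂ = 2.4954792 × 5827 ≈ 14541.1573 billion.
ΔM = M₂ − M₁ = 14541.1573 − 14534.4469 = 6.7104 billion.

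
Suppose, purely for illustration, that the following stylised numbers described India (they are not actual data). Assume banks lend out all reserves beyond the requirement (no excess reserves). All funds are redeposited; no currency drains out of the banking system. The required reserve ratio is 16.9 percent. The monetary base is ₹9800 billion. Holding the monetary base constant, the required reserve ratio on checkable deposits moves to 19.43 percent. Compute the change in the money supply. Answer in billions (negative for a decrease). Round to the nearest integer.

-7551 billion

Initially m₁ = 1 / (0.169) ≈ 5.91716, so M₁ = 5.91716 × 9800 = 57988.168 billion.
After the change m₂ = 1 / (0.1943) ≈ 5.14668, so M₂ = 5.14668 × 9800 = 50437.464 billion.
ΔM = M₂ − M₁ = 50437.464 − 57988.168 = -7550.704 billion.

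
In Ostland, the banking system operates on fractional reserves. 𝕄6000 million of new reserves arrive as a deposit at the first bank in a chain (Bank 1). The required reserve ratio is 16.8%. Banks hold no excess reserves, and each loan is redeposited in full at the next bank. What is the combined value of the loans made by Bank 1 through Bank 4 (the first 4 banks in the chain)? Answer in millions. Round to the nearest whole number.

𝕄15476 million

Bank i lends (1 − rr)^i of the original deposit: Bank 1 lends 6000·0.8320 = 4992.0000, Bank 2 lends 6000·0.8320² = 4153.3440, and so on.
Summing a geometric series: total = 6000·[0.8320·(1 − 0.8320^4) / (1 − 0.8320)] ≈ 15475.9706 million.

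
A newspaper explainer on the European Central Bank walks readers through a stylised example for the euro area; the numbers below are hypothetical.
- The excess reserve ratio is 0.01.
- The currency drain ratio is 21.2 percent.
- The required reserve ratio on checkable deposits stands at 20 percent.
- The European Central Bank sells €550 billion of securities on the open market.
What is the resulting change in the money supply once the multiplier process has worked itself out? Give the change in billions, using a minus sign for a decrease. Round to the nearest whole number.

-1580 billion

The money multiplier is m = (1 + c) / (rr + e + c) = (1 + 0.212) / (0.2 + 0.01 + 0.212) ≈ 2.8720.
The sale removes 550 billion of base, so ΔM = m × ΔMB = 2.8720 × (−550) = -1579.6 billion.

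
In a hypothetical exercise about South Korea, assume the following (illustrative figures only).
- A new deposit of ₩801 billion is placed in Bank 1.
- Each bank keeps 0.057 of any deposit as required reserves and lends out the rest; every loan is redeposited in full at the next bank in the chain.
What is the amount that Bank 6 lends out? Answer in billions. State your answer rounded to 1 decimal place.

₩563.3 billion

Each bank lends a fraction (1 − rr) = 0.9430 of the deposit it receives, so Bank 6 receives 801·0.9430^5 and lends 801·0.9430^6 ≈ 563.2519 billion.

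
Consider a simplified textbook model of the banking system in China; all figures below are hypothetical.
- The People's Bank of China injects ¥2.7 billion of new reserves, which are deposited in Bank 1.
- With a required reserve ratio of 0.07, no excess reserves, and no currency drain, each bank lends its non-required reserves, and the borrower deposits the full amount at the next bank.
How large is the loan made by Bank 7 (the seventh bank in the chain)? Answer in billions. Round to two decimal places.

Each bank lends a fraction (1 − rr) = 0.9300 of the deposit it receives, so Bank 7 receives 2.7·0.9300^6 and lends 2.7·0.9300^7 ≈ 1.6246 billion.

¥1.62 billion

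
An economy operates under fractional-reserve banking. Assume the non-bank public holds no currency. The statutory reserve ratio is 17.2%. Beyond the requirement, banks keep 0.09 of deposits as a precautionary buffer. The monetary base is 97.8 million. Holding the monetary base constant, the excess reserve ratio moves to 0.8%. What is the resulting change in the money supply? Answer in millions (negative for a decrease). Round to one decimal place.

170.1 million

Initially m₁ = 1 / (0.172 + 0.09) ≈ 3.8168, so M₁ = 3.8168 × 97.8 ≈ 373.283 million.
After the change m₂ = 1 / (0.172 + 0.008) ≈ 5.5556, so M₂ = 5.5556 × 97.8 ≈ 543.3377 million.
ΔM = M₂ − M₁ = 543.3377 − 373.283 = 170.0547 million.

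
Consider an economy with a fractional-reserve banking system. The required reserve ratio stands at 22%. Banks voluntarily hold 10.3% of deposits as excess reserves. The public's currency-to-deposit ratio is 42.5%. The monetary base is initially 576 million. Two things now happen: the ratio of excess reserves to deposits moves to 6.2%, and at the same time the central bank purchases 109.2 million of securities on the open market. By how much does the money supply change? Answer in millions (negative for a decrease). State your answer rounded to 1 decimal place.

283.7 million

Before: m₁ = (1 + 0.425) / (0.22 + 0.103 + 0.425) ≈ 1.90508, MB₁ = 576, so M₁ = 1.90508 × 576 ≈ 1097.3261 million.
After: m₂ = (1 + 0.425) / (0.22 + 0.062 + 0.425) ≈ 2.01556, MB₂ = 576 + 109.2 = 685.2, so M₂ = 2.01556 × 685.2 ≈ 1381.0617 million.
ΔM = M₂ − M₁ = 1381.0617 − 1097.3261 = 283.7356 million.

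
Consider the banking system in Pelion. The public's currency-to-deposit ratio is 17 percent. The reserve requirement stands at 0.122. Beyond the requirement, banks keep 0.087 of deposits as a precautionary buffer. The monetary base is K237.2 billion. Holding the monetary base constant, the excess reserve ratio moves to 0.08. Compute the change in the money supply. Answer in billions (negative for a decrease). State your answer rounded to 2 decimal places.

Initially m₁ = (1 + 0.17) / (0.122 + 0.087 + 0.17) ≈ 3.087071, so M₁ = 3.087071 × 237.2 ≈ 732.2532 billion.
After the change m₂ = (1 + 0.17) / (0.122 + 0.08 + 0.17) ≈ 3.145161, so M₂ = 3.145161 × 237.2 ≈ 746.0322 billion.
ΔM = M₂ − M₁ = 746.0322 − 732.2532 = 13.779 billion.

K13.78 billion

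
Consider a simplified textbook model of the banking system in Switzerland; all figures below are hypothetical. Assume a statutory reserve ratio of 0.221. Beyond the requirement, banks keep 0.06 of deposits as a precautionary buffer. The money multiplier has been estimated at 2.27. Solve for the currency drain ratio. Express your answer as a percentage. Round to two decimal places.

28.51%

Using m = 2.27. From m = (1 + c)/(c + rr + e), rearranging gives 1 + c = m·(c + rr + e), so c·(1 − m) = m·(rr + e) − 1.
Hence c = [m·(rr + e) − 1]/(1 − m) = [2.27 × (0.221 + 0.06) − 1] / (1 − 2.27) ≈ 0.285142.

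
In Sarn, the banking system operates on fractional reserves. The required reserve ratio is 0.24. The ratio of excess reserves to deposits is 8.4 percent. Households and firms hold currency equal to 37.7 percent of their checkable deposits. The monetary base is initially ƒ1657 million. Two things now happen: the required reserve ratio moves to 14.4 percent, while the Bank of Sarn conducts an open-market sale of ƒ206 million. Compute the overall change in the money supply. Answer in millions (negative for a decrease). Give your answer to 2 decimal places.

Before: m₁ = (1 + 0.377) / (0.24 + 0.084 + 0.377) ≈ 1.9643367, MB₁ = 1657, so M₁ = 1.9643367 × 1657 ≈ 3254.9059 million.
After: m₂ = (1 + 0.377) / (0.144 + 0.084 + 0.377) ≈ 2.2760331, MB₂ = 1657 − 206 = 1451, so M₂ = 2.2760331 × 1451 ≈ 3302.524 million.
ΔM = M₂ − M₁ = 3302.524 − 3254.9059 = 47.6181 million.

ƒ47.62 million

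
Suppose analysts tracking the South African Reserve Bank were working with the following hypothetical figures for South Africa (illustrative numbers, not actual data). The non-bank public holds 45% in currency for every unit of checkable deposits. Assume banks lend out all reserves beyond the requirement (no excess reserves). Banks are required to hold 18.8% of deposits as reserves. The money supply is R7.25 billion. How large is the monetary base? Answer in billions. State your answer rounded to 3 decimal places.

The money multiplier is m = (1 + c) / (rr + c) = (1 + 0.45) / (0.188 + 0.45) ≈ 2.27273.
MB = M / m = 7.25 / 2.27273 ≈ 3.19 billion.

R3.190 billion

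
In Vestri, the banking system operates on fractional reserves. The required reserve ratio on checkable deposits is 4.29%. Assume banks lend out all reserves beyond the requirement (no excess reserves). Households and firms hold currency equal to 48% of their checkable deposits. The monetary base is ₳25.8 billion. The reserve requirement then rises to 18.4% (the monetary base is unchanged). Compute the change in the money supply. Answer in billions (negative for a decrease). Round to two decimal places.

Initially m₁ = (1 + 0.48) / (0.0429 + 0.48) ≈ 2.83037, so M₁ = 2.83037 × 25.8 ≈ 73.0235 billion.
After the change m₂ = (1 + 0.48) / (0.184 + 0.48) ≈ 2.22892, so M₂ = 2.22892 × 25.8 ≈ 57.5061 billion.
ΔM = M₂ − M₁ = 57.5061 − 73.0235 = -15.5174 billion.

-15.52 billion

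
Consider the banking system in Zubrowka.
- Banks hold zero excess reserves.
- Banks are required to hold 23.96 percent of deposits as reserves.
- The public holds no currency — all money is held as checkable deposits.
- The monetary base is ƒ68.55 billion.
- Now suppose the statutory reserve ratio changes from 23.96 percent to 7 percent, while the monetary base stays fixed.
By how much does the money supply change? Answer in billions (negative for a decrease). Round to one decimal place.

Initially m₁ = 1 / (0.2396) ≈ 4.1736, so M₁ = 4.1736 × 68.55 ≈ 286.1003 billion.
After the change m₂ = 1 / (0.07) ≈ 14.2857, so M₂ = 14.2857 × 68.55 ≈ 979.2847 billion.
ΔM = M₂ − M₁ = 979.2847 − 286.1003 = 693.1844 billion.

ƒ693.2 billion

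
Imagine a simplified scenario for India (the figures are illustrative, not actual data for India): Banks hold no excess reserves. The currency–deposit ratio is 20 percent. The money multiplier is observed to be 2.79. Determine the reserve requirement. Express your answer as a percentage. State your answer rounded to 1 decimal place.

23.0%

Using m = 2.79. Since m = (1 + c)/(c + rr + e), the denominator satisfies c + rr + e = (1 + c)/m = (1 + 0.2) / 2.79 ≈ 0.430108.
With c = 0.2 and e = 0, the reserve requirement is 0.430108 − 0.2 − 0 = 0.230108.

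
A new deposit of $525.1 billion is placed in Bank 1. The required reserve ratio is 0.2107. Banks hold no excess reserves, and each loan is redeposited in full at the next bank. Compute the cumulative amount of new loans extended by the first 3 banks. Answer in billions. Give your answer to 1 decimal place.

$999.8 billion

Bank i lends (1 − rr)^i of the original deposit: Bank 1 lends 525.1·0.7893 ≈ 414.4614, Bank 2 lends 525.1·0.7893² ≈ 327.1344, and so on.
Summing a geometric series: total = 525.1·[0.7893·(1 − 0.7893^3) / (1 − 0.7893)] ≈ 999.8030 billion.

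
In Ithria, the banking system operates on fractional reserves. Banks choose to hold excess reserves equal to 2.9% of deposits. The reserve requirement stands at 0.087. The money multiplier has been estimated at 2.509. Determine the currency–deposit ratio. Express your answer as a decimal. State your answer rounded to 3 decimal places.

Using m = 2.509. From m = (1 + c)/(c + rr + e), rearranging gives 1 + c = m·(c + rr + e), so c·(1 − m) = m·(rr + e) − 1.
Hence c = [m·(rr + e) − 1]/(1 − m) = [2.509 × (0.087 + 0.029) − 1] / (1 − 2.509) ≈ 0.469818.

0.470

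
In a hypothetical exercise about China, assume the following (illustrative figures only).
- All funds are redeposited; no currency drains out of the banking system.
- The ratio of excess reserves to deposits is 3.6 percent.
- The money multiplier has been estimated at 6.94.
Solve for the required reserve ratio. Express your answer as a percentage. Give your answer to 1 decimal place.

10.8%

Using m = 6.94. Since m = (1 + c)/(c + rr + e), the denominator satisfies c + rr + e = (1 + c)/m = (1 + 0) / 6.94 ≈ 0.144092.
With c = 0 and e = 0.036, the required reserve ratio is 0.144092 − 0 − 0.036 = 0.108092.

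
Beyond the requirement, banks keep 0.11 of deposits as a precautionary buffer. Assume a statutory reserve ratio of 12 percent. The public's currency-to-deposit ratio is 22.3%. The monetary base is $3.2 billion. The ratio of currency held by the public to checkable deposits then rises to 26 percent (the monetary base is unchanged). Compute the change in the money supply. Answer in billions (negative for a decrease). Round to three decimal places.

Initially m₁ = (1 + 0.223) / (0.12 + 0.11 + 0.223) ≈ 2.69978, so M₁ = 2.69978 × 3.2 ≈ 8.6393 billion.
After the change m₂ = (1 + 0.26) / (0.12 + 0.11 + 0.26) ≈ 2.57143, so M₂ = 2.57143 × 3.2 ≈ 8.2286 billion.
ΔM = M₂ − M₁ = 8.2286 − 8.6393 = -0.4107 billion.

-0.411 billion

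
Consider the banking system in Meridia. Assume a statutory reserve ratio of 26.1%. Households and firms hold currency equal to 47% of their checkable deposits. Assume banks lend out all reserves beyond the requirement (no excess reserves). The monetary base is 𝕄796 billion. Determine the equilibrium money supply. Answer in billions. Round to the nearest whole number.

𝕄1601 billion

The money multiplier is m = (1 + c) / (rr + c) = (1 + 0.47) / (0.261 + 0.47) ≈ 2.0109.
So M = m × MB = 2.0109 × 796 = 1600.6764 billion.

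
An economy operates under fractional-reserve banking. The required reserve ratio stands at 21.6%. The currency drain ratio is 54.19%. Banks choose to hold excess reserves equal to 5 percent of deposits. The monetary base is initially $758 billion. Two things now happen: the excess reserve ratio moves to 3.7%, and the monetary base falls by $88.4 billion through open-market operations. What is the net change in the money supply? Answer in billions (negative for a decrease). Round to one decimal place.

Before: m₁ = (1 + 0.5419) / (0.216 + 0.05 + 0.5419) ≈ 1.90853, MB₁ = 758, so M₁ = 1.90853 × 758 ≈ 1446.6657 billion.
After: m₂ = (1 + 0.5419) / (0.216 + 0.037 + 0.5419) ≈ 1.93974, MB₂ = 758 − 88.4 = 669.6, so M₂ = 1.93974 × 669.6 ≈ 1298.8499 billion.
ΔM = M₂ − M₁ = 1298.8499 − 1446.6657 = -147.8158 billion.

-147.8 billion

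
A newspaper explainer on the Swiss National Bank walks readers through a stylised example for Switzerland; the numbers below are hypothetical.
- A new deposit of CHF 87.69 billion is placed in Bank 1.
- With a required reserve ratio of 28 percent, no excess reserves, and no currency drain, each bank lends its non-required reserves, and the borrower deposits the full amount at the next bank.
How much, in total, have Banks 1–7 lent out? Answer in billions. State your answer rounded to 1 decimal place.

CHF 202.9 billion

Bank i lends (1 − rr)^i of the original deposit: Bank 1 lends 87.69·0.7200 = 63.1368, Bank 2 lends 87.69·0.7200² ≈ 45.4585, and so on.
Summing a geometric series: total = 87.69·[0.7200·(1 − 0.7200^7) / (1 − 0.7200)] ≈ 202.8707 billion.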